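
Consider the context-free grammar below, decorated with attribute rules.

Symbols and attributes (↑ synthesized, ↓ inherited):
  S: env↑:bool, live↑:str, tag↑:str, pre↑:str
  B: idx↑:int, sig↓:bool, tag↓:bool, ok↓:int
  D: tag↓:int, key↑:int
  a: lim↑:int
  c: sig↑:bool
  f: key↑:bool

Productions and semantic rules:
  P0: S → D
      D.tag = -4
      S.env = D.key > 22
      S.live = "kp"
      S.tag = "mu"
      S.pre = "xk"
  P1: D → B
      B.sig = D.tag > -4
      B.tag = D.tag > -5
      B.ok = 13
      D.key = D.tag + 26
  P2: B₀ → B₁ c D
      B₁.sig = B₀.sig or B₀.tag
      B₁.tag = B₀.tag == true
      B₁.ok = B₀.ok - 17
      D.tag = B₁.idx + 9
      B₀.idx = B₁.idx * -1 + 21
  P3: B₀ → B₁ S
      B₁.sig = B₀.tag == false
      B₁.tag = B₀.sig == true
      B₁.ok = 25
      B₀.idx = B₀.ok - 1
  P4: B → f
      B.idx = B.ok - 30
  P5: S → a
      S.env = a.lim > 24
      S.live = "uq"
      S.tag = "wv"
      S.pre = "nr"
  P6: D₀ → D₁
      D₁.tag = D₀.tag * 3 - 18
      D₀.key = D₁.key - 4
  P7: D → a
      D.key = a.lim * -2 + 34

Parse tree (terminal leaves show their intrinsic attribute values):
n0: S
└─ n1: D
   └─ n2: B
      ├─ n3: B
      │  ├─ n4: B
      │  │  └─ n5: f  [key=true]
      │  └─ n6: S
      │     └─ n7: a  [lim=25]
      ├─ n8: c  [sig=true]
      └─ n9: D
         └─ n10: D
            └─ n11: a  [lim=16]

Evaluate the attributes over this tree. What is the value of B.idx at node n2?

1. n1.tag = -4  [-4]
2. n2.sig = false  [D.tag > -4]
3. n2.tag = true  [D.tag > -5]
4. n2.ok = 13  [13]
5. n3.sig = true  [B₀.sig or B₀.tag]
6. n3.tag = true  [B₀.tag == true]
7. n3.ok = -4  [B₀.ok - 17]
8. n4.sig = false  [B₀.tag == false]
9. n4.tag = true  [B₀.sig == true]
10. n4.ok = 25  [25]
11. n5.key = true  [terminal]
12. n4.idx = -5  [B.ok - 30]
13. n7.lim = 25  [terminal]
14. n6.env = true  [a.lim > 24]
15. n6.live = "uq"  ["uq"]
16. n6.tag = "wv"  ["wv"]
17. n6.pre = "nr"  ["nr"]
18. n3.idx = -5  [B₀.ok - 1]
19. n8.sig = true  [terminal]
20. n9.tag = 4  [B₁.idx + 9]
21. n10.tag = -6  [D₀.tag * 3 - 18]
22. n11.lim = 16  [terminal]
23. n10.key = 2  [a.lim * -2 + 34]
24. n9.key = -2  [D₁.key - 4]
25. n2.idx = 26  [B₁.idx * -1 + 21]
26. n1.key = 22  [D.tag + 26]
27. n0.env = false  [D.key > 22]
28. n0.live = "kp"  ["kp"]
29. n0.tag = "mu"  ["mu"]
30. n0.pre = "xk"  ["xk"]

26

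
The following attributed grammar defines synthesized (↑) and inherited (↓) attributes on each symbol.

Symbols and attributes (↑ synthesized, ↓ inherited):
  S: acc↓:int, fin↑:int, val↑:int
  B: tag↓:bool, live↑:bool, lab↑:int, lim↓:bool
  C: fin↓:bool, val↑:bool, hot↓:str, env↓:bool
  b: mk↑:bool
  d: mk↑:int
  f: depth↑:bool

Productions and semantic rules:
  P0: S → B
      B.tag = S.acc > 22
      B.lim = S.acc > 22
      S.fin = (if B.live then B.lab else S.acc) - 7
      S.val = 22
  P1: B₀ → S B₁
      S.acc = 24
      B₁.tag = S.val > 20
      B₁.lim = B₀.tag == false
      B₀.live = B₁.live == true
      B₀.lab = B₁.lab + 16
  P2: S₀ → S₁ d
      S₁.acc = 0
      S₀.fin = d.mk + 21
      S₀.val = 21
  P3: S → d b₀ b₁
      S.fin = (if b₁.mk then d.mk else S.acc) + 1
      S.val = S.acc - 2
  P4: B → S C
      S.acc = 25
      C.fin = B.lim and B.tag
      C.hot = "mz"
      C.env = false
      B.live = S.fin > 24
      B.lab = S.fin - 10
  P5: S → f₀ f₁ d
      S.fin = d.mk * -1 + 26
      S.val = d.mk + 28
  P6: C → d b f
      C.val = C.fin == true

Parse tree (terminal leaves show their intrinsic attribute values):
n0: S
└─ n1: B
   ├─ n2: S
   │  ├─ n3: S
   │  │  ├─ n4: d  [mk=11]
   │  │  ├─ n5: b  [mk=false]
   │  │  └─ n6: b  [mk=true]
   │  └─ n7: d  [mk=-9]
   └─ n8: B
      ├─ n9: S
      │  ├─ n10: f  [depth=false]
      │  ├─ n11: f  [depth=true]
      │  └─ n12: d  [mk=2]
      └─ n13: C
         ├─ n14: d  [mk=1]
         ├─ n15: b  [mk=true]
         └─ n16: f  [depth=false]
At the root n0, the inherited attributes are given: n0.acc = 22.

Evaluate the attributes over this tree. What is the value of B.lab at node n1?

30

1. n0.acc = 22  [given at root]
2. n1.tag = false  [S.acc > 22]
3. n1.lim = false  [S.acc > 22]
4. n2.acc = 24  [24]
5. n3.acc = 0  [0]
6. n4.mk = 11  [terminal]
7. n5.mk = false  [terminal]
8. n6.mk = true  [terminal]
9. n3.fin = 12  [(if b₁.mk then d.mk else S.acc) + 1]
10. n3.val = -2  [S.acc - 2]
11. n7.mk = -9  [terminal]
12. n2.fin = 12  [d.mk + 21]
13. n2.val = 21  [21]
14. n8.tag = true  [S.val > 20]
15. n8.lim = true  [B₀.tag == false]
16. n9.acc = 25  [25]
17. n10.depth = false  [terminal]
18. n11.depth = true  [terminal]
19. n12.mk = 2  [terminal]
20. n9.fin = 24  [d.mk * -1 + 26]
21. n9.val = 30  [d.mk + 28]
22. n13.fin = true  [B.lim and B.tag]
23. n13.hot = "mz"  ["mz"]
24. n13.env = false  [false]
25. n14.mk = 1  [terminal]
26. n15.mk = true  [terminal]
27. n16.depth = false  [terminal]
28. n13.val = true  [C.fin == true]
29. n8.live = false  [S.fin > 24]
30. n8.lab = 14  [S.fin - 10]
31. n1.live = false  [B₁.live == true]
32. n1.lab = 30  [B₁.lab + 16]
33. n0.fin = 15  [(if B.live then B.lab else S.acc) - 7]
34. n0.val = 22  [22]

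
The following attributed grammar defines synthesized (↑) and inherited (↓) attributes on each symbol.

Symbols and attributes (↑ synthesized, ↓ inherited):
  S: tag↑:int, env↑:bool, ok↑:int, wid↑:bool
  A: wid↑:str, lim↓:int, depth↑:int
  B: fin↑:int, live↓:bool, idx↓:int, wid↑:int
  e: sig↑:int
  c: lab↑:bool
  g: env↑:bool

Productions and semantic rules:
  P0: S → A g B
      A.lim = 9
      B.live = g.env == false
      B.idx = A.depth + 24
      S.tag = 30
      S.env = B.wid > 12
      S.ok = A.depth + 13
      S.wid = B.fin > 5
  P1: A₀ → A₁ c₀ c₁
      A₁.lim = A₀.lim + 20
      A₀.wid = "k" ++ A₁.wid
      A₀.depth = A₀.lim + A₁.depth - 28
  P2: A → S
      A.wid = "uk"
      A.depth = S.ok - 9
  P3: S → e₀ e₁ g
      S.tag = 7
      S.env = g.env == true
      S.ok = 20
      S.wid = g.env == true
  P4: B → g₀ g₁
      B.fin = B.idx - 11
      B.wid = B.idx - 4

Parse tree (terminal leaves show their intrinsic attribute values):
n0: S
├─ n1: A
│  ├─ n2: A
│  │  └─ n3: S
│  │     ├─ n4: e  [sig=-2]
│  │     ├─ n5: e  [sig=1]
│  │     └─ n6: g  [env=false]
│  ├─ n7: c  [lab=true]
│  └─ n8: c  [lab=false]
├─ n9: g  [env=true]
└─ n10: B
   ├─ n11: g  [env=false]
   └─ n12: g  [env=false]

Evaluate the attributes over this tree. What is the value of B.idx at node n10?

1. n1.lim = 9  [9]
2. n2.lim = 29  [A₀.lim + 20]
3. n4.sig = -2  [terminal]
4. n5.sig = 1  [terminal]
5. n6.env = false  [terminal]
6. n3.tag = 7  [7]
7. n3.env = false  [g.env == true]
8. n3.ok = 20  [20]
9. n3.wid = false  [g.env == true]
10. n2.wid = "uk"  ["uk"]
11. n2.depth = 11  [S.ok - 9]
12. n7.lab = true  [terminal]
13. n8.lab = false  [terminal]
14. n1.wid = "kuk"  ["k" ++ A₁.wid]
15. n1.depth = -8  [A₀.lim + A₁.depth - 28]
16. n9.env = true  [terminal]
17. n10.live = false  [g.env == false]
18. n10.idx = 16  [A.depth + 24]
19. n11.env = false  [terminal]
20. n12.env = false  [terminal]
21. n10.fin = 5  [B.idx - 11]
22. n10.wid = 12  [B.idx - 4]
23. n0.tag = 30  [30]
24. n0.env = false  [B.wid > 12]
25. n0.ok = 5  [A.depth + 13]
26. n0.wid = false  [B.fin > 5]

16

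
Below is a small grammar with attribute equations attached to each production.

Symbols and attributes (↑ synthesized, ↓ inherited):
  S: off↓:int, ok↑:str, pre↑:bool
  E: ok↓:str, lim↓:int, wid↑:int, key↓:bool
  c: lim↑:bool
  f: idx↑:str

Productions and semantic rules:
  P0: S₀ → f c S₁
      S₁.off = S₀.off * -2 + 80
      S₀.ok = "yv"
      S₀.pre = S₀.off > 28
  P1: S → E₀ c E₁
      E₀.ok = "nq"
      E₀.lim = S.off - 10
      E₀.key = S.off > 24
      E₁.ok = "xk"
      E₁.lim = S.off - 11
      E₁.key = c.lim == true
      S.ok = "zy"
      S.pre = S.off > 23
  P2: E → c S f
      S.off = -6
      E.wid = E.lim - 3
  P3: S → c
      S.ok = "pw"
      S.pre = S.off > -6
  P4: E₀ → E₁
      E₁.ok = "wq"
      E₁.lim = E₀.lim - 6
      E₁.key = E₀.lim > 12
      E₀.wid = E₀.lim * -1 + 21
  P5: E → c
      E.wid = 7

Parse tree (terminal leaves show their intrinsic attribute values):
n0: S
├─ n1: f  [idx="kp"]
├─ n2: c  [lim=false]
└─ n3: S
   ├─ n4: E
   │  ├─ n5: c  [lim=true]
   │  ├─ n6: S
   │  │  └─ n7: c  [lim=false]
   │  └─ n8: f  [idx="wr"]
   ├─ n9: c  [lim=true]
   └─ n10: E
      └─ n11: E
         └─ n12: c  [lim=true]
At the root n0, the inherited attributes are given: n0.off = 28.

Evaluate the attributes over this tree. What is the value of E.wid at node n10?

8

1. n0.off = 28  [given at root]
2. n1.idx = "kp"  [terminal]
3. n2.lim = false  [terminal]
4. n3.off = 24  [S₀.off * -2 + 80]
5. n4.ok = "nq"  ["nq"]
6. n4.lim = 14  [S.off - 10]
7. n4.key = false  [S.off > 24]
8. n5.lim = true  [terminal]
9. n6.off = -6  [-6]
10. n7.lim = false  [terminal]
11. n6.ok = "pw"  ["pw"]
12. n6.pre = false  [S.off > -6]
13. n8.idx = "wr"  [terminal]
14. n4.wid = 11  [E.lim - 3]
15. n9.lim = true  [terminal]
16. n10.ok = "xk"  ["xk"]
17. n10.lim = 13  [S.off - 11]
18. n10.key = true  [c.lim == true]
19. n11.ok = "wq"  ["wq"]
20. n11.lim = 7  [E₀.lim - 6]
21. n11.key = true  [E₀.lim > 12]
22. n12.lim = true  [terminal]
23. n11.wid = 7  [7]
24. n10.wid = 8  [E₀.lim * -1 + 21]
25. n3.ok = "zy"  ["zy"]
26. n3.pre = true  [S.off > 23]
27. n0.ok = "yv"  ["yv"]
28. n0.pre = false  [S₀.off > 28]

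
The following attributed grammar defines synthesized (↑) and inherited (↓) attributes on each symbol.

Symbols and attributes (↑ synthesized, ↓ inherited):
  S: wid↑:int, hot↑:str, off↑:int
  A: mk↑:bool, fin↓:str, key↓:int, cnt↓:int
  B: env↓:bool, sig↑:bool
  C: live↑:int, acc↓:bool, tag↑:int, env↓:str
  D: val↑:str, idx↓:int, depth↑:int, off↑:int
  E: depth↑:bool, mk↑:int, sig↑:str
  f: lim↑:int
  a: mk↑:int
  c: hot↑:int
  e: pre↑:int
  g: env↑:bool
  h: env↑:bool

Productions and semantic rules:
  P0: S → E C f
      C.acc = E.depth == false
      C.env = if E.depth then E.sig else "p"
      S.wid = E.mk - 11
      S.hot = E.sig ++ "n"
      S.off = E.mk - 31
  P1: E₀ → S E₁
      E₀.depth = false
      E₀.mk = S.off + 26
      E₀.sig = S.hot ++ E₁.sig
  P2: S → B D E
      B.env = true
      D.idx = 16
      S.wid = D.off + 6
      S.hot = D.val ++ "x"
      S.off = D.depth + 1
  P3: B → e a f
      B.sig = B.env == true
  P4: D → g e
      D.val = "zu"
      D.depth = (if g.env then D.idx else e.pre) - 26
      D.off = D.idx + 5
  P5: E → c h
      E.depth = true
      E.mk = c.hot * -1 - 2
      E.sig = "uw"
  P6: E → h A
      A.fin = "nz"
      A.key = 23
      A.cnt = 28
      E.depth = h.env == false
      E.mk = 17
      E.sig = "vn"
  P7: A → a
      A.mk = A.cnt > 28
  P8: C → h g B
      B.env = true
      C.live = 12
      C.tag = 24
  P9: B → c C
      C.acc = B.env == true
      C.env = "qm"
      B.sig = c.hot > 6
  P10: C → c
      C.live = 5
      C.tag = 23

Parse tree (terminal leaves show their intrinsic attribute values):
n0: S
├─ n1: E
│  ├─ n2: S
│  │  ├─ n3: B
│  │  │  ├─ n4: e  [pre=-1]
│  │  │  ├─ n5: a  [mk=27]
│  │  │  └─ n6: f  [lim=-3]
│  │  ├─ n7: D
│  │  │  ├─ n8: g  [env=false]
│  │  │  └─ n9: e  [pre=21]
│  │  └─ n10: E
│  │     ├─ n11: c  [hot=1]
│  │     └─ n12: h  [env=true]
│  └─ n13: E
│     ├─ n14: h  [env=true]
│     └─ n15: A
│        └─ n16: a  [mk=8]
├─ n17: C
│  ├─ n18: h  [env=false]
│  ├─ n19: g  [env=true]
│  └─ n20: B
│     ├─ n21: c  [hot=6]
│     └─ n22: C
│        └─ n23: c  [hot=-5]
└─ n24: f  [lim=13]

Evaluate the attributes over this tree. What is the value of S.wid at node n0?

1. n3.env = true  [true]
2. n4.pre = -1  [terminal]
3. n5.mk = 27  [terminal]
4. n6.lim = -3  [terminal]
5. n3.sig = true  [B.env == true]
6. n7.idx = 16  [16]
7. n8.env = false  [terminal]
8. n9.pre = 21  [terminal]
9. n7.val = "zu"  ["zu"]
10. n7.depth = -5  [(if g.env then D.idx else e.pre) - 26]
11. n7.off = 21  [D.idx + 5]
12. n11.hot = 1  [terminal]
13. n12.env = true  [terminal]
14. n10.depth = true  [true]
15. n10.mk = -3  [c.hot * -1 - 2]
16. n10.sig = "uw"  ["uw"]
17. n2.wid = 27  [D.off + 6]
18. n2.hot = "zux"  [D.val ++ "x"]
19. n2.off = -4  [D.depth + 1]
20. n14.env = true  [terminal]
21. n15.fin = "nz"  ["nz"]
22. n15.key = 23  [23]
23. n15.cnt = 28  [28]
24. n16.mk = 8  [terminal]
25. n15.mk = false  [A.cnt > 28]
26. n13.depth = false  [h.env == false]
27. n13.mk = 17  [17]
28. n13.sig = "vn"  ["vn"]
29. n1.depth = false  [false]
30. n1.mk = 22  [S.off + 26]
31. n1.sig = "zuxvn"  [S.hot ++ E₁.sig]
32. n17.acc = true  [E.depth == false]
33. n17.env = "p"  [if E.depth then E.sig else "p"]
34. n18.env = false  [terminal]
35. n19.env = true  [terminal]
36. n20.env = true  [true]
37. n21.hot = 6  [terminal]
38. n22.acc = true  [B.env == true]
39. n22.env = "qm"  ["qm"]
40. n23.hot = -5  [terminal]
41. n22.live = 5  [5]
42. n22.tag = 23  [23]
43. n20.sig = false  [c.hot > 6]
44. n17.live = 12  [12]
45. n17.tag = 24  [24]
46. n24.lim = 13  [terminal]
47. n0.wid = 11  [E.mk - 11]
48. n0.hot = "zuxvnn"  [E.sig ++ "n"]
49. n0.off = -9  [E.mk - 31]

11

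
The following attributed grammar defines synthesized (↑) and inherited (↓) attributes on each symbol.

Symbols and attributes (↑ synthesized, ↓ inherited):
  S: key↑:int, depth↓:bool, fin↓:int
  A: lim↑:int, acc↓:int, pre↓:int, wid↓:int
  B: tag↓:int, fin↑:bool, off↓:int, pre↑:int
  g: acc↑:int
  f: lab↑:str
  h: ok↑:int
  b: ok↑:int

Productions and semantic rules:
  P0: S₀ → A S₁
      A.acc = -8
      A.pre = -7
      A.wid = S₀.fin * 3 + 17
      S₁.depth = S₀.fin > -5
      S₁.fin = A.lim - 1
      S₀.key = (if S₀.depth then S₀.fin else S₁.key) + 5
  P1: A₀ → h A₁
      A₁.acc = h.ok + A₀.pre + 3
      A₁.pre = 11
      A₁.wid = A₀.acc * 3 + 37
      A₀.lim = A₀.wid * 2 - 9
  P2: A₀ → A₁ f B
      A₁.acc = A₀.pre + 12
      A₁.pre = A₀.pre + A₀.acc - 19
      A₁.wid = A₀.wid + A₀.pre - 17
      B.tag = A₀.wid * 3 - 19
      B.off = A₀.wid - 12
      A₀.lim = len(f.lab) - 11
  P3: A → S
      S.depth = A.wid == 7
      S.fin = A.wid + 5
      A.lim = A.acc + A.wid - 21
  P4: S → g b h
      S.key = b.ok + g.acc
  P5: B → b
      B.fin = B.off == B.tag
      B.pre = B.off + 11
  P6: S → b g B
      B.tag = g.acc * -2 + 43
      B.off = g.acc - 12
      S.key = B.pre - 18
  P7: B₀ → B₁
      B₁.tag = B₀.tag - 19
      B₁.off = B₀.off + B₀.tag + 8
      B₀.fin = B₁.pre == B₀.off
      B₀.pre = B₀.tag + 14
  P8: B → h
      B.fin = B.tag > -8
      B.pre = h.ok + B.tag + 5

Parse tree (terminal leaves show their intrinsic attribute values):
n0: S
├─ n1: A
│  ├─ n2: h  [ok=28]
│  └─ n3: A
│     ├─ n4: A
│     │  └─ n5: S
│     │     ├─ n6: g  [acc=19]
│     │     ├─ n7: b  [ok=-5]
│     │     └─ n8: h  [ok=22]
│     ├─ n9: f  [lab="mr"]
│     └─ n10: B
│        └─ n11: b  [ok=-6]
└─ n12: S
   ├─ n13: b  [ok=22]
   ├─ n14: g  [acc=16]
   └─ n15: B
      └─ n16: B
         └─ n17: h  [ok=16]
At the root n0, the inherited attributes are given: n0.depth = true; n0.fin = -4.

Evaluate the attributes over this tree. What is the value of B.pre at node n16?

1. n0.depth = true  [given at root]
2. n0.fin = -4  [given at root]
3. n1.acc = -8  [-8]
4. n1.pre = -7  [-7]
5. n1.wid = 5  [S₀.fin * 3 + 17]
6. n2.ok = 28  [terminal]
7. n3.acc = 24  [h.ok + A₀.pre + 3]
8. n3.pre = 11  [11]
9. n3.wid = 13  [A₀.acc * 3 + 37]
10. n4.acc = 23  [A₀.pre + 12]
11. n4.pre = 16  [A₀.pre + A₀.acc - 19]
12. n4.wid = 7  [A₀.wid + A₀.pre - 17]
13. n5.depth = true  [A.wid == 7]
14. n5.fin = 12  [A.wid + 5]
15. n6.acc = 19  [terminal]
16. n7.ok = -5  [terminal]
17. n8.ok = 22  [terminal]
18. n5.key = 14  [b.ok + g.acc]
19. n4.lim = 9  [A.acc + A.wid - 21]
20. n9.lab = "mr"  [terminal]
21. n10.tag = 20  [A₀.wid * 3 - 19]
22. n10.off = 1  [A₀.wid - 12]
23. n11.ok = -6  [terminal]
24. n10.fin = false  [B.off == B.tag]
25. n10.pre = 12  [B.off + 11]
26. n3.lim = -9  [len(f.lab) - 11]
27. n1.lim = 1  [A₀.wid * 2 - 9]
28. n12.depth = true  [S₀.fin > -5]
29. n12.fin = 0  [A.lim - 1]
30. n13.ok = 22  [terminal]
31. n14.acc = 16  [terminal]
32. n15.tag = 11  [g.acc * -2 + 43]
33. n15.off = 4  [g.acc - 12]
34. n16.tag = -8  [B₀.tag - 19]
35. n16.off = 23  [B₀.off + B₀.tag + 8]
36. n17.ok = 16  [terminal]
37. n16.fin = false  [B.tag > -8]
38. n16.pre = 13  [h.ok + B.tag + 5]
39. n15.fin = false  [B₁.pre == B₀.off]
40. n15.pre = 25  [B₀.tag + 14]
41. n12.key = 7  [B.pre - 18]
42. n0.key = 1  [(if S₀.depth then S₀.fin else S₁.key) + 5]

13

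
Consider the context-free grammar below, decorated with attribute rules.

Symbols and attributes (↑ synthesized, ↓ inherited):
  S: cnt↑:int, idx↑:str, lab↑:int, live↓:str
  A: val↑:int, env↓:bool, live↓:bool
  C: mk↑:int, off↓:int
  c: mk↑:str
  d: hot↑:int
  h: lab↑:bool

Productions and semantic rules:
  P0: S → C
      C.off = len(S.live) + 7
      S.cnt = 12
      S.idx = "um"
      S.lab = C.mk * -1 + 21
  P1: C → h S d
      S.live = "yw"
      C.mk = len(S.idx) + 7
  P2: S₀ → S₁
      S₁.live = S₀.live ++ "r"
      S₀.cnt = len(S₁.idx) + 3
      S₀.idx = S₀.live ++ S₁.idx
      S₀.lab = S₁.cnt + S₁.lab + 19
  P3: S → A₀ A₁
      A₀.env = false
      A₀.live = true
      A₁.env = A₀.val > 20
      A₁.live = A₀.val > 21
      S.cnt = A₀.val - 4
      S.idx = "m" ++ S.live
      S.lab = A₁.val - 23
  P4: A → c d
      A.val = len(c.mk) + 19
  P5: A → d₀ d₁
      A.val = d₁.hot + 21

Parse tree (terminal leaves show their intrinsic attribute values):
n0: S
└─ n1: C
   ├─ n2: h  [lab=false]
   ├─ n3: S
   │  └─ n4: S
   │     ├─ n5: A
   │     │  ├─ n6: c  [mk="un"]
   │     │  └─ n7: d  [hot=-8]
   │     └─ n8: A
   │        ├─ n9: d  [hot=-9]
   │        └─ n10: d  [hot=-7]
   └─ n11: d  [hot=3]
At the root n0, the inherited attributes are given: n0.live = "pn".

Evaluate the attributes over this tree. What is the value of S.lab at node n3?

1. n0.live = "pn"  [given at root]
2. n1.off = 9  [len(S.live) + 7]
3. n2.lab = false  [terminal]
4. n3.live = "yw"  ["yw"]
5. n4.live = "ywr"  [S₀.live ++ "r"]
6. n5.env = false  [false]
7. n5.live = true  [true]
8. n6.mk = "un"  [terminal]
9. n7.hot = -8  [terminal]
10. n5.val = 21  [len(c.mk) + 19]
11. n8.env = true  [A₀.val > 20]
12. n8.live = false  [A₀.val > 21]
13. n9.hot = -9  [terminal]
14. n10.hot = -7  [terminal]
15. n8.val = 14  [d₁.hot + 21]
16. n4.cnt = 17  [A₀.val - 4]
17. n4.idx = "mywr"  ["m" ++ S.live]
18. n4.lab = -9  [A₁.val - 23]
19. n3.cnt = 7  [len(S₁.idx) + 3]
20. n3.idx = "ywmywr"  [S₀.live ++ S₁.idx]
21. n3.lab = 27  [S₁.cnt + S₁.lab + 19]
22. n11.hot = 3  [terminal]
23. n1.mk = 13  [len(S.idx) + 7]
24. n0.cnt = 12  [12]
25. n0.idx = "um"  ["um"]
26. n0.lab = 8  [C.mk * -1 + 21]

27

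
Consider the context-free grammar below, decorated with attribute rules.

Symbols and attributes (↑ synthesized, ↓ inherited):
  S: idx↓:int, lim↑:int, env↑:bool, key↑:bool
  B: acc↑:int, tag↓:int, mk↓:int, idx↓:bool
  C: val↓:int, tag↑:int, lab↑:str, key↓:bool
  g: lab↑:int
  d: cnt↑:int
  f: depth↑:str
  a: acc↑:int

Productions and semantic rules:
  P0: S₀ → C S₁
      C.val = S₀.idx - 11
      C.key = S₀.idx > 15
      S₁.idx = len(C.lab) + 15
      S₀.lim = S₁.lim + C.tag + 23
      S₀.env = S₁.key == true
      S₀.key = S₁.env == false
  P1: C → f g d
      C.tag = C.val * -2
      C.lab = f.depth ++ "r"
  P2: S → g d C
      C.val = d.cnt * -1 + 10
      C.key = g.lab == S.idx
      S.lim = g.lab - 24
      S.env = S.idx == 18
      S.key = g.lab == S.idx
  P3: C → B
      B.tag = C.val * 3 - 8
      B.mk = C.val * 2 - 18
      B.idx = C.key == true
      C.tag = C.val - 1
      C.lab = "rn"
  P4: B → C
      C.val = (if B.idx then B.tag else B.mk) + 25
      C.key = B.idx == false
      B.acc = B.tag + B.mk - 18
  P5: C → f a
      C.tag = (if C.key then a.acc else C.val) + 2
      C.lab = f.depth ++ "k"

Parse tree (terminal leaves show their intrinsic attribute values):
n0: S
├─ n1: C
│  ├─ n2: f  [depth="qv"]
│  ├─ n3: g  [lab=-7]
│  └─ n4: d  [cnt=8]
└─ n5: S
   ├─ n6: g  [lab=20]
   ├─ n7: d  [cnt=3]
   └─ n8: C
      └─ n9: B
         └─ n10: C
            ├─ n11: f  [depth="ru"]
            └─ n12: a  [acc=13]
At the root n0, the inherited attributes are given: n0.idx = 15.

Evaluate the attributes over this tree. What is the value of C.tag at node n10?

15

1. n0.idx = 15  [given at root]
2. n1.val = 4  [S₀.idx - 11]
3. n1.key = false  [S₀.idx > 15]
4. n2.depth = "qv"  [terminal]
5. n3.lab = -7  [terminal]
6. n4.cnt = 8  [terminal]
7. n1.tag = -8  [C.val * -2]
8. n1.lab = "qvr"  [f.depth ++ "r"]
9. n5.idx = 18  [len(C.lab) + 15]
10. n6.lab = 20  [terminal]
11. n7.cnt = 3  [terminal]
12. n8.val = 7  [d.cnt * -1 + 10]
13. n8.key = false  [g.lab == S.idx]
14. n9.tag = 13  [C.val * 3 - 8]
15. n9.mk = -4  [C.val * 2 - 18]
16. n9.idx = false  [C.key == true]
17. n10.val = 21  [(if B.idx then B.tag else B.mk) + 25]
18. n10.key = true  [B.idx == false]
19. n11.depth = "ru"  [terminal]
20. n12.acc = 13  [terminal]
21. n10.tag = 15  [(if C.key then a.acc else C.val) + 2]
22. n10.lab = "ruk"  [f.depth ++ "k"]
23. n9.acc = -9  [B.tag + B.mk - 18]
24. n8.tag = 6  [C.val - 1]
25. n8.lab = "rn"  ["rn"]
26. n5.lim = -4  [g.lab - 24]
27. n5.env = true  [S.idx == 18]
28. n5.key = false  [g.lab == S.idx]
29. n0.lim = 11  [S₁.lim + C.tag + 23]
30. n0.env = false  [S₁.key == true]
31. n0.key = false  [S₁.env == false]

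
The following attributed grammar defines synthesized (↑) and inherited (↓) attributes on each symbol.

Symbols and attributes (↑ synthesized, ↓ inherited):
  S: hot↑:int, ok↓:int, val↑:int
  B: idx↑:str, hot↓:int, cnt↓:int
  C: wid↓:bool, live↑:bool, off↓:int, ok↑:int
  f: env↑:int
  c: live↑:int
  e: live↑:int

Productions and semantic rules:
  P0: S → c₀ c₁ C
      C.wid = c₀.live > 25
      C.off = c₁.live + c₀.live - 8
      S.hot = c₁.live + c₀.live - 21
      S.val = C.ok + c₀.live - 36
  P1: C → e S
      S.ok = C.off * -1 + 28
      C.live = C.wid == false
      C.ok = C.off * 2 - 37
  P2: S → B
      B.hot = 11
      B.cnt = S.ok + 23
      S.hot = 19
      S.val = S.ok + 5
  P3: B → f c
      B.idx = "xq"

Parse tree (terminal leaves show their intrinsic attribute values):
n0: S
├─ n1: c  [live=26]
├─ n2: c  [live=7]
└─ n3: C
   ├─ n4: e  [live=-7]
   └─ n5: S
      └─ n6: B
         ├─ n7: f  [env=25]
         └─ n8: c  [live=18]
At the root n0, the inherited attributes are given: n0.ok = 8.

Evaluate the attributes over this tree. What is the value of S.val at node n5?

8

1. n0.ok = 8  [given at root]
2. n1.live = 26  [terminal]
3. n2.live = 7  [terminal]
4. n3.wid = true  [c₀.live > 25]
5. n3.off = 25  [c₁.live + c₀.live - 8]
6. n4.live = -7  [terminal]
7. n5.ok = 3  [C.off * -1 + 28]
8. n6.hot = 11  [11]
9. n6.cnt = 26  [S.ok + 23]
10. n7.env = 25  [terminal]
11. n8.live = 18  [terminal]
12. n6.idx = "xq"  ["xq"]
13. n5.hot = 19  [19]
14. n5.val = 8  [S.ok + 5]
15. n3.live = false  [C.wid == false]
16. n3.ok = 13  [C.off * 2 - 37]
17. n0.hot = 12  [c₁.live + c₀.live - 21]
18. n0.val = 3  [C.ok + c₀.live - 36]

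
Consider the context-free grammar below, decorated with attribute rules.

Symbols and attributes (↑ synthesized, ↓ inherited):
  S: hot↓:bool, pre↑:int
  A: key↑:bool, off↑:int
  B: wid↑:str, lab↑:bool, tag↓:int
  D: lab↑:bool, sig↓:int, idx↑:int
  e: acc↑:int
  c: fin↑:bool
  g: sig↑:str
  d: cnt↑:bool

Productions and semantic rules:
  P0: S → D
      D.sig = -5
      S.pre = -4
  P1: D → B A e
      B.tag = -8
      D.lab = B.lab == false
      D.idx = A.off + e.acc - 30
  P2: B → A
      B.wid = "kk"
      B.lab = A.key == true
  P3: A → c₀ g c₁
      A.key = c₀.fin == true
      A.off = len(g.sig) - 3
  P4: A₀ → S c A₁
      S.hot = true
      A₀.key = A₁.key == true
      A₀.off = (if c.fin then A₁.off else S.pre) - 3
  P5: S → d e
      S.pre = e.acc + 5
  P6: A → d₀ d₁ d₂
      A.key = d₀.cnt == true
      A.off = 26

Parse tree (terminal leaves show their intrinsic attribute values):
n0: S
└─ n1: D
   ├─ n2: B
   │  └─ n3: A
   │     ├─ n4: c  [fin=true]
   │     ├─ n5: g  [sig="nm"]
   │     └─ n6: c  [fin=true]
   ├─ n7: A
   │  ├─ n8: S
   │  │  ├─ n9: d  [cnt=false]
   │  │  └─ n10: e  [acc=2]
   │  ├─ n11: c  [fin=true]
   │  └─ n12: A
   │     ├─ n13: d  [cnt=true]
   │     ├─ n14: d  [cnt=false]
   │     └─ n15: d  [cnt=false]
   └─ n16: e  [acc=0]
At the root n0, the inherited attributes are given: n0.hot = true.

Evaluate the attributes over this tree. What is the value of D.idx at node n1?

-7

1. n0.hot = true  [given at root]
2. n1.sig = -5  [-5]
3. n2.tag = -8  [-8]
4. n4.fin = true  [terminal]
5. n5.sig = "nm"  [terminal]
6. n6.fin = true  [terminal]
7. n3.key = true  [c₀.fin == true]
8. n3.off = -1  [len(g.sig) - 3]
9. n2.wid = "kk"  ["kk"]
10. n2.lab = true  [A.key == true]
11. n8.hot = true  [true]
12. n9.cnt = false  [terminal]
13. n10.acc = 2  [terminal]
14. n8.pre = 7  [e.acc + 5]
15. n11.fin = true  [terminal]
16. n13.cnt = true  [terminal]
17. n14.cnt = false  [terminal]
18. n15.cnt = false  [terminal]
19. n12.key = true  [d₀.cnt == true]
20. n12.off = 26  [26]
21. n7.key = true  [A₁.key == true]
22. n7.off = 23  [(if c.fin then A₁.off else S.pre) - 3]
23. n16.acc = 0  [terminal]
24. n1.lab = false  [B.lab == false]
25. n1.idx = -7  [A.off + e.acc - 30]
26. n0.pre = -4  [-4]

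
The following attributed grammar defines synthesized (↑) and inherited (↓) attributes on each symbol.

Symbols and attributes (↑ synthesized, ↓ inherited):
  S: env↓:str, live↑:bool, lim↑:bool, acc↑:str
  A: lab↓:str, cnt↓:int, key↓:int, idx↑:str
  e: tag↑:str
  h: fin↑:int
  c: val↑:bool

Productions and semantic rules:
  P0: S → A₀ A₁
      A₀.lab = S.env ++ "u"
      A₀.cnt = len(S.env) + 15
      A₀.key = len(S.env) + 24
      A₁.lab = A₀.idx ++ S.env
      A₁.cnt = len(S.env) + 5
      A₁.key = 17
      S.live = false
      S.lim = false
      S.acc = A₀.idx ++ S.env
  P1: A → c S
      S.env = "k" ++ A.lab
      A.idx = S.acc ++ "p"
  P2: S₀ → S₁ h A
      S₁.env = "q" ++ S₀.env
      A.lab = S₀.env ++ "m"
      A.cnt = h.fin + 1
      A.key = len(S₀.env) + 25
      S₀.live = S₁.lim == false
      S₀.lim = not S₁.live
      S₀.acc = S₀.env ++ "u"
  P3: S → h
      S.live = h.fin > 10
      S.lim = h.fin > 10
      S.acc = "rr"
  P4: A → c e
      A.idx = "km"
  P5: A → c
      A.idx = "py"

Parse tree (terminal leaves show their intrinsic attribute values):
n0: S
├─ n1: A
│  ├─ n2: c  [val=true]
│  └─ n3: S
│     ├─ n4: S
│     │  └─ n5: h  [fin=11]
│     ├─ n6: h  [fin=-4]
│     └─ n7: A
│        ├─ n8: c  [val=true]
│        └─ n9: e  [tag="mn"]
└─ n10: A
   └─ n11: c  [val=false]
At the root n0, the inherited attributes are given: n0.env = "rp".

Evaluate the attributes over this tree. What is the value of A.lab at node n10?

"krpuuprp"

1. n0.env = "rp"  [given at root]
2. n1.lab = "rpu"  [S.env ++ "u"]
3. n1.cnt = 17  [len(S.env) + 15]
4. n1.key = 26  [len(S.env) + 24]
5. n2.val = true  [terminal]
6. n3.env = "krpu"  ["k" ++ A.lab]
7. n4.env = "qkrpu"  ["q" ++ S₀.env]
8. n5.fin = 11  [terminal]
9. n4.live = true  [h.fin > 10]
10. n4.lim = true  [h.fin > 10]
11. n4.acc = "rr"  ["rr"]
12. n6.fin = -4  [terminal]
13. n7.lab = "krpum"  [S₀.env ++ "m"]
14. n7.cnt = -3  [h.fin + 1]
15. n7.key = 29  [len(S₀.env) + 25]
16. n8.val = true  [terminal]
17. n9.tag = "mn"  [terminal]
18. n7.idx = "km"  ["km"]
19. n3.live = false  [S₁.lim == false]
20. n3.lim = false  [not S₁.live]
21. n3.acc = "krpuu"  [S₀.env ++ "u"]
22. n1.idx = "krpuup"  [S.acc ++ "p"]
23. n10.lab = "krpuuprp"  [A₀.idx ++ S.env]
24. n10.cnt = 7  [len(S.env) + 5]
25. n10.key = 17  [17]
26. n11.val = false  [terminal]
27. n10.idx = "py"  ["py"]
28. n0.live = false  [false]
29. n0.lim = false  [false]
30. n0.acc = "krpuuprp"  [A₀.idx ++ S.env]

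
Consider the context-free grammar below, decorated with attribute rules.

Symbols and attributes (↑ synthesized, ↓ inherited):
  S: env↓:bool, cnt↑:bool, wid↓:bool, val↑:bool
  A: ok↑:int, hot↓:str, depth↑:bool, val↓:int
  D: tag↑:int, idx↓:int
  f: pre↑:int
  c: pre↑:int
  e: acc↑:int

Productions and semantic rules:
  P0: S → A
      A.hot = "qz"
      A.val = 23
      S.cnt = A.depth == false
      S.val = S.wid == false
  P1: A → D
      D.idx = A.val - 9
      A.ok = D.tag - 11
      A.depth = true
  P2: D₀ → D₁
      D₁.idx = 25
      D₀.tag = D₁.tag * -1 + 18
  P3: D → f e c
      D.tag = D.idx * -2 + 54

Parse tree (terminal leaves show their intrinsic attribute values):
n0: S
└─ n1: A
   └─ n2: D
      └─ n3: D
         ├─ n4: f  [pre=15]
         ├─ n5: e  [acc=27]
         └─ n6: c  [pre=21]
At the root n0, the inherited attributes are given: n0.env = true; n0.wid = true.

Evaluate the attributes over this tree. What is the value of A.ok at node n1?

3

1. n0.env = true  [given at root]
2. n0.wid = true  [given at root]
3. n1.hot = "qz"  ["qz"]
4. n1.val = 23  [23]
5. n2.idx = 14  [A.val - 9]
6. n3.idx = 25  [25]
7. n4.pre = 15  [terminal]
8. n5.acc = 27  [terminal]
9. n6.pre = 21  [terminal]
10. n3.tag = 4  [D.idx * -2 + 54]
11. n2.tag = 14  [D₁.tag * -1 + 18]
12. n1.ok = 3  [D.tag - 11]
13. n1.depth = true  [true]
14. n0.cnt = false  [A.depth == false]
15. n0.val = false  [S.wid == false]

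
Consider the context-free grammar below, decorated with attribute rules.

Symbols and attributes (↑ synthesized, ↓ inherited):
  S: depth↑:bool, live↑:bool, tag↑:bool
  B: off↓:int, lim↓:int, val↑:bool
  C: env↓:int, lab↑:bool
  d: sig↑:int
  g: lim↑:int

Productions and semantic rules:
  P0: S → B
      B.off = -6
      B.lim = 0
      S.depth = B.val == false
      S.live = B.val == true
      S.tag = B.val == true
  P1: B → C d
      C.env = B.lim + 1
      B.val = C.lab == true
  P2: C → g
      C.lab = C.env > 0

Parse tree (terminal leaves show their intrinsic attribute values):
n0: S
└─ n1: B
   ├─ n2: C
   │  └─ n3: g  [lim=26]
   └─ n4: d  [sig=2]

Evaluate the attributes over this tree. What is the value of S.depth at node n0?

false

1. n1.off = -6  [-6]
2. n1.lim = 0  [0]
3. n2.env = 1  [B.lim + 1]
4. n3.lim = 26  [terminal]
5. n2.lab = true  [C.env > 0]
6. n4.sig = 2  [terminal]
7. n1.val = true  [C.lab == true]
8. n0.depth = false  [B.val == false]
9. n0.live = true  [B.val == true]
10. n0.tag = true  [B.val == true]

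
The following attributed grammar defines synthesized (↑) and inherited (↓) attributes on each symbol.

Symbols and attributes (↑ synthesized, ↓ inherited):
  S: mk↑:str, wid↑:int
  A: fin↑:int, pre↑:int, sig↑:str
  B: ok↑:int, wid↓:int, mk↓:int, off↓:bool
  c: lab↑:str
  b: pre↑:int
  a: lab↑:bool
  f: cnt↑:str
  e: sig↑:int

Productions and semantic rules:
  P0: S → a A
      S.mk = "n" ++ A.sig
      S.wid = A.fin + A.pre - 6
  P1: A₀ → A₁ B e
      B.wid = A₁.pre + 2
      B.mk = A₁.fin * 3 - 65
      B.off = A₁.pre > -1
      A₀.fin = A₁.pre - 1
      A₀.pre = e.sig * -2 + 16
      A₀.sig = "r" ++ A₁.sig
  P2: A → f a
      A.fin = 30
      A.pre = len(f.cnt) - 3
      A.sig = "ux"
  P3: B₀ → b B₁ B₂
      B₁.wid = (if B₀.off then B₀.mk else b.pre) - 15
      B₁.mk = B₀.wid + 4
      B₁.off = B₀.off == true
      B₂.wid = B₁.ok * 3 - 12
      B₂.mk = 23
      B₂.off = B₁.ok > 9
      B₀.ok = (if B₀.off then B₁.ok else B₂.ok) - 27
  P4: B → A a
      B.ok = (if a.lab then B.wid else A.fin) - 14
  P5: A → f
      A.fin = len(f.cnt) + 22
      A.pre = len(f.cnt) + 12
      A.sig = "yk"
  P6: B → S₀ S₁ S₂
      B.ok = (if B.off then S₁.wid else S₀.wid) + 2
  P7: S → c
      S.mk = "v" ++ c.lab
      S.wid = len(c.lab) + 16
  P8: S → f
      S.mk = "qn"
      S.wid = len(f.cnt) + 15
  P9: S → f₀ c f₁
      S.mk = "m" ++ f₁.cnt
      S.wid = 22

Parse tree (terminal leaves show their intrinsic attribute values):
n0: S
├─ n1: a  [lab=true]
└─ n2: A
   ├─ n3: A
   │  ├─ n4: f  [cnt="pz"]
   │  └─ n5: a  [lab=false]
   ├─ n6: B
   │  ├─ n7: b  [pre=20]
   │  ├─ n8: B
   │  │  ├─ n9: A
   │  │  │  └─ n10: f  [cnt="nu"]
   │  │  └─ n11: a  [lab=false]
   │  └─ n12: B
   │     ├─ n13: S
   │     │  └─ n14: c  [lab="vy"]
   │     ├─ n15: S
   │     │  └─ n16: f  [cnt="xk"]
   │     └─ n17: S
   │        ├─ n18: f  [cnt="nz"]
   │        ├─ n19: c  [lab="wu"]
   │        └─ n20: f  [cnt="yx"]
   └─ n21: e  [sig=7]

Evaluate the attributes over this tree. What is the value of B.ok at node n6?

1. n1.lab = true  [terminal]
2. n4.cnt = "pz"  [terminal]
3. n5.lab = false  [terminal]
4. n3.fin = 30  [30]
5. n3.pre = -1  [len(f.cnt) - 3]
6. n3.sig = "ux"  ["ux"]
7. n6.wid = 1  [A₁.pre + 2]
8. n6.mk = 25  [A₁.fin * 3 - 65]
9. n6.off = false  [A₁.pre > -1]
10. n7.pre = 20  [terminal]
11. n8.wid = 5  [(if B₀.off then B₀.mk else b.pre) - 15]
12. n8.mk = 5  [B₀.wid + 4]
13. n8.off = false  [B₀.off == true]
14. n10.cnt = "nu"  [terminal]
15. n9.fin = 24  [len(f.cnt) + 22]
16. n9.pre = 14  [len(f.cnt) + 12]
17. n9.sig = "yk"  ["yk"]
18. n11.lab = false  [terminal]
19. n8.ok = 10  [(if a.lab then B.wid else A.fin) - 14]
20. n12.wid = 18  [B₁.ok * 3 - 12]
21. n12.mk = 23  [23]
22. n12.off = true  [B₁.ok > 9]
23. n14.lab = "vy"  [terminal]
24. n13.mk = "vvy"  ["v" ++ c.lab]
25. n13.wid = 18  [len(c.lab) + 16]
26. n16.cnt = "xk"  [terminal]
27. n15.mk = "qn"  ["qn"]
28. n15.wid = 17  [len(f.cnt) + 15]
29. n18.cnt = "nz"  [terminal]
30. n19.lab = "wu"  [terminal]
31. n20.cnt = "yx"  [terminal]
32. n17.mk = "myx"  ["m" ++ f₁.cnt]
33. n17.wid = 22  [22]
34. n12.ok = 19  [(if B.off then S₁.wid else S₀.wid) + 2]
35. n6.ok = -8  [(if B₀.off then B₁.ok else B₂.ok) - 27]
36. n21.sig = 7  [terminal]
37. n2.fin = -2  [A₁.pre - 1]
38. n2.pre = 2  [e.sig * -2 + 16]
39. n2.sig = "rux"  ["r" ++ A₁.sig]
40. n0.mk = "nrux"  ["n" ++ A.sig]
41. n0.wid = -6  [A.fin + A.pre - 6]

-8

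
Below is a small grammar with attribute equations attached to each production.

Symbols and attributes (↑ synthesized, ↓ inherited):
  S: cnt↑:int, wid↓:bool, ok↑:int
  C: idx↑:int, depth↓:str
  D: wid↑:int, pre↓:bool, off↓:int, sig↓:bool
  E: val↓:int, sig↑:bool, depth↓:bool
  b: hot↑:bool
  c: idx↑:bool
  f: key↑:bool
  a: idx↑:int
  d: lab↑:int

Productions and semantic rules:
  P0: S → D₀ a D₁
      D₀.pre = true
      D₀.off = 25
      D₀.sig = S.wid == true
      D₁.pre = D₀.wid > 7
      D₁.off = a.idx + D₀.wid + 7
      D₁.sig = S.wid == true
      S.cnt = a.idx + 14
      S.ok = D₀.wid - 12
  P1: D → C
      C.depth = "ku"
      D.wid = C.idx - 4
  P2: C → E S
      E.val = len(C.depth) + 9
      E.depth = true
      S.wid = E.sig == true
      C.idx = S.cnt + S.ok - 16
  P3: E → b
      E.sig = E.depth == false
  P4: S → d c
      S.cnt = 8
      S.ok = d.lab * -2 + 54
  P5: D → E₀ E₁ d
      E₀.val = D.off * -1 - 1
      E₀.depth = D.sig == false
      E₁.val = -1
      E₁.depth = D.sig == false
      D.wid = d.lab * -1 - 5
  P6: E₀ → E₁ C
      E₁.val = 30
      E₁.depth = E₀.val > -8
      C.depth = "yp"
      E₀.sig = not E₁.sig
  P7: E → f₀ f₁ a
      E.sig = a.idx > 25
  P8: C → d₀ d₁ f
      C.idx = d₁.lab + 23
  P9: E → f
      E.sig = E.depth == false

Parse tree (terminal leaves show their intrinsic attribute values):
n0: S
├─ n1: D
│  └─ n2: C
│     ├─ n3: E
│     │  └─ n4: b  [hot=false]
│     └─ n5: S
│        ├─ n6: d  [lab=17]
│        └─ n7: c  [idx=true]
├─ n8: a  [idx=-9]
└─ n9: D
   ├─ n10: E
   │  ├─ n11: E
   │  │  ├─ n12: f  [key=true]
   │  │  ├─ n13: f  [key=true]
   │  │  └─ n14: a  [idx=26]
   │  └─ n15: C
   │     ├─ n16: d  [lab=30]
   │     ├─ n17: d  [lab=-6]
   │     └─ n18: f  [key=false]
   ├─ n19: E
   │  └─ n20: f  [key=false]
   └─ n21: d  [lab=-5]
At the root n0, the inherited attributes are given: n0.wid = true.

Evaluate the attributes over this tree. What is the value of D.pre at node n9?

true

1. n0.wid = true  [given at root]
2. n1.pre = true  [true]
3. n1.off = 25  [25]
4. n1.sig = true  [S.wid == true]
5. n2.depth = "ku"  ["ku"]
6. n3.val = 11  [len(C.depth) + 9]
7. n3.depth = true  [true]
8. n4.hot = false  [terminal]
9. n3.sig = false  [E.depth == false]
10. n5.wid = false  [E.sig == true]
11. n6.lab = 17  [terminal]
12. n7.idx = true  [terminal]
13. n5.cnt = 8  [8]
14. n5.ok = 20  [d.lab * -2 + 54]
15. n2.idx = 12  [S.cnt + S.ok - 16]
16. n1.wid = 8  [C.idx - 4]
17. n8.idx = -9  [terminal]
18. n9.pre = true  [D₀.wid > 7]
19. n9.off = 6  [a.idx + D₀.wid + 7]
20. n9.sig = true  [S.wid == true]
21. n10.val = -7  [D.off * -1 - 1]
22. n10.depth = false  [D.sig == false]
23. n11.val = 30  [30]
24. n11.depth = true  [E₀.val > -8]
25. n12.key = true  [terminal]
26. n13.key = true  [terminal]
27. n14.idx = 26  [terminal]
28. n11.sig = true  [a.idx > 25]
29. n15.depth = "yp"  ["yp"]
30. n16.lab = 30  [terminal]
31. n17.lab = -6  [terminal]
32. n18.key = false  [terminal]
33. n15.idx = 17  [d₁.lab + 23]
34. n10.sig = false  [not E₁.sig]
35. n19.val = -1  [-1]
36. n19.depth = false  [D.sig == false]
37. n20.key = false  [terminal]
38. n19.sig = true  [E.depth == false]
39. n21.lab = -5  [terminal]
40. n9.wid = 0  [d.lab * -1 - 5]
41. n0.cnt = 5  [a.idx + 14]
42. n0.ok = -4  [D₀.wid - 12]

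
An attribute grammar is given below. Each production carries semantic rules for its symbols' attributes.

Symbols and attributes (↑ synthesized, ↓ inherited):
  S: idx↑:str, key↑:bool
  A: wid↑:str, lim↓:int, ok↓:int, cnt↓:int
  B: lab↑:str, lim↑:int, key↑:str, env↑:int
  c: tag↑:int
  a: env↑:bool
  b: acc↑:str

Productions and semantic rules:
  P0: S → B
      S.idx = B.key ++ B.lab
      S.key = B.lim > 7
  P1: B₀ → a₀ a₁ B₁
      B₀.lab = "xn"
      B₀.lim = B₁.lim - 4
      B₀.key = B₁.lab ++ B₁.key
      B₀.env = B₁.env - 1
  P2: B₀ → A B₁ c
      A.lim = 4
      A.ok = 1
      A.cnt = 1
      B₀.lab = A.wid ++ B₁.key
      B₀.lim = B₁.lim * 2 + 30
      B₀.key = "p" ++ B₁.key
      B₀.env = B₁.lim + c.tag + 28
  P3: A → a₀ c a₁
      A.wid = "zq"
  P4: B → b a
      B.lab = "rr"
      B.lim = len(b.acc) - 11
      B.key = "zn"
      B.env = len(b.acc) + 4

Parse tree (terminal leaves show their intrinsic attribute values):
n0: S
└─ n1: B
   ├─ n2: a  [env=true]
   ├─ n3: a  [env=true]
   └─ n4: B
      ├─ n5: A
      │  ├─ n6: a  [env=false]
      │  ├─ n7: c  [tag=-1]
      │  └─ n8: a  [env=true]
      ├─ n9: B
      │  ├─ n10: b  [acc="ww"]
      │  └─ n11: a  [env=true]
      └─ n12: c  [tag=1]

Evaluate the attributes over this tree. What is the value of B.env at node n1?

19

1. n2.env = true  [terminal]
2. n3.env = true  [terminal]
3. n5.lim = 4  [4]
4. n5.ok = 1  [1]
5. n5.cnt = 1  [1]
6. n6.env = false  [terminal]
7. n7.tag = -1  [terminal]
8. n8.env = true  [terminal]
9. n5.wid = "zq"  ["zq"]
10. n10.acc = "ww"  [terminal]
11. n11.env = true  [terminal]
12. n9.lab = "rr"  ["rr"]
13. n9.lim = -9  [len(b.acc) - 11]
14. n9.key = "zn"  ["zn"]
15. n9.env = 6  [len(b.acc) + 4]
16. n12.tag = 1  [terminal]
17. n4.lab = "zqzn"  [A.wid ++ B₁.key]
18. n4.lim = 12  [B₁.lim * 2 + 30]
19. n4.key = "pzn"  ["p" ++ B₁.key]
20. n4.env = 20  [B₁.lim + c.tag + 28]
21. n1.lab = "xn"  ["xn"]
22. n1.lim = 8  [B₁.lim - 4]
23. n1.key = "zqznpzn"  [B₁.lab ++ B₁.key]
24. n1.env = 19  [B₁.env - 1]
25. n0.idx = "zqznpznxn"  [B.key ++ B.lab]
26. n0.key = true  [B.lim > 7]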